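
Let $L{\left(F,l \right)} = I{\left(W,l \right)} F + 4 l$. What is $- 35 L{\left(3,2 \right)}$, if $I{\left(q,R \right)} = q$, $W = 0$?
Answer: $-280$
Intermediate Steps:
$L{\left(F,l \right)} = 4 l$ ($L{\left(F,l \right)} = 0 F + 4 l = 0 + 4 l = 4 l$)
$- 35 L{\left(3,2 \right)} = - 35 \cdot 4 \cdot 2 = \left(-35\right) 8 = -280$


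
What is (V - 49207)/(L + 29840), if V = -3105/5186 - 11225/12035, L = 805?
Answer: -614255433619/382532402790 ≈ -1.6058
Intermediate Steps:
V = -19116305/12482702 (V = -3105*1/5186 - 11225*1/12035 = -3105/5186 - 2245/2407 = -19116305/12482702 ≈ -1.5314)
(V - 49207)/(L + 29840) = (-19116305/12482702 - 49207)/(805 + 29840) = -614255433619/12482702/30645 = -614255433619/12482702*1/30645 = -614255433619/382532402790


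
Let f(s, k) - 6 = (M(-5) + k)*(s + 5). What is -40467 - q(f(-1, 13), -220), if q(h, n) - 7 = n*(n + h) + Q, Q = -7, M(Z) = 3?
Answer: -73467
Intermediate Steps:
f(s, k) = 6 + (3 + k)*(5 + s) (f(s, k) = 6 + (3 + k)*(s + 5) = 6 + (3 + k)*(5 + s))
q(h, n) = n*(h + n) (q(h, n) = 7 + (n*(n + h) - 7) = 7 + (n*(h + n) - 7) = 7 + (-7 + n*(h + n)) = n*(h + n))
-40467 - q(f(-1, 13), -220) = -40467 - (-220)*((21 + 3*(-1) + 5*13 + 13*(-1)) - 220) = -40467 - (-220)*((21 - 3 + 65 - 13) - 220) = -40467 - (-220)*(70 - 220) = -40467 - (-220)*(-150) = -40467 - 1*33000 = -40467 - 33000 = -73467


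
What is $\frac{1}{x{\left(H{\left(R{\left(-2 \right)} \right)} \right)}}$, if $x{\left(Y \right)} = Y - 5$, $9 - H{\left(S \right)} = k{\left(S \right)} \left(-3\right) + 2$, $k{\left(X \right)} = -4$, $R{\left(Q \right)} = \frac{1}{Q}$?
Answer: $- \frac{1}{10} \approx -0.1$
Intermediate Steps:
$H{\left(S \right)} = -5$ ($H{\left(S \right)} = 9 - \left(\left(-4\right) \left(-3\right) + 2\right) = 9 - \left(12 + 2\right) = 9 - 14 = -5$)
$x{\left(Y \right)} = -5 + Y$ ($x{\left(Y \right)} = Y - 5 = -5 + Y$)
$\frac{1}{x{\left(H{\left(R{\left(-2 \right)} \right)} \right)}} = \frac{1}{-5 - 5} = \frac{1}{-10} = - \frac{1}{10}$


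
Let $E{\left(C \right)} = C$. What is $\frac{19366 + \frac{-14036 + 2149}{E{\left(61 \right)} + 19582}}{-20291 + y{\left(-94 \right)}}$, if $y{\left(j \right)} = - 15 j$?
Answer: $- \frac{380394451}{370879483} \approx -1.0257$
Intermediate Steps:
$\frac{19366 + \frac{-14036 + 2149}{E{\left(61 \right)} + 19582}}{-20291 + y{\left(-94 \right)}} = \frac{19366 + \frac{-14036 + 2149}{61 + 19582}}{-20291 - -1410} = \frac{19366 - \frac{11887}{19643}}{-20291 + 1410} = \frac{19366 - \frac{11887}{19643}}{-18881} = \left(19366 - \frac{11887}{19643}\right) \left(- \frac{1}{18881}\right) = \frac{380394451}{19643} \left(- \frac{1}{18881}\right) = - \frac{380394451}{370879483}$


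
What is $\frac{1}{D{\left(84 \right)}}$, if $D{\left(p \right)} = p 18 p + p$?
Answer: $\frac{1}{127092} \approx 7.8683 \cdot 10^{-6}$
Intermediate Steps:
$D{\left(p \right)} = p + 18 p^{2}$ ($D{\left(p \right)} = 18 p p + p = 18 p^{2} + p = p + 18 p^{2}$)
$\frac{1}{D{\left(84 \right)}} = \frac{1}{84 \left(1 + 18 \cdot 84\right)} = \frac{1}{84 \left(1 + 1512\right)} = \frac{1}{84 \cdot 1513} = \frac{1}{127092}$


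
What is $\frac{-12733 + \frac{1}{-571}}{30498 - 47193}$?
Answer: $\frac{7270544}{9532845} \approx 0.76268$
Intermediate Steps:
$\frac{-12733 + \frac{1}{-571}}{30498 - 47193} = \frac{-12733 - \frac{1}{571}}{-16695} = \left(- \frac{7270544}{571}\right) \left(- \frac{1}{16695}\right) = \frac{7270544}{9532845}$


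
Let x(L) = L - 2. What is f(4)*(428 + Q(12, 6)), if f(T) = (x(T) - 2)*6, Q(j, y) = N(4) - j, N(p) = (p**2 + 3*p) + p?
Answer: 0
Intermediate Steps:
N(p) = p**2 + 4*p
x(L) = -2 + L
Q(j, y) = 32 - j (Q(j, y) = 4*(4 + 4) - j = 4*8 - j = 32 - j)
f(T) = -24 + 6*T (f(T) = ((-2 + T) - 2)*6 = (-4 + T)*6 = -24 + 6*T)
f(4)*(428 + Q(12, 6)) = (-24 + 6*4)*(428 + (32 - 1*12)) = (-24 + 24)*(428 + (32 - 12)) = 0*(428 + 20) = 0*448 = 0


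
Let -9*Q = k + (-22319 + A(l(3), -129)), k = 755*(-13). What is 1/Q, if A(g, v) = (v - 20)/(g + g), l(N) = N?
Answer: 54/192953 ≈ 0.00027986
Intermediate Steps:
k = -9815
A(g, v) = (-20 + v)/(2*g) (A(g, v) = (-20 + v)/((2*g)) = (-20 + v)*(1/(2*g)) = (-20 + v)/(2*g))
Q = 192953/54 (Q = -(-9815 + (-22319 + (1/2)*(-20 - 129)/3))/9 = -(-9815 + (-22319 + (1/2)*(1/3)*(-149)))/9 = -(-9815 + (-22319 - 149/6))/9 = -(-9815 - 134063/6)/9 = -1/9*(-192953/6) = 192953/54 ≈ 3573.2)
1/Q = 1/(192953/54) = 54/192953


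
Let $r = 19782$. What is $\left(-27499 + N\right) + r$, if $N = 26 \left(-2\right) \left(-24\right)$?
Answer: $-6469$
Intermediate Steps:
$N = 1248$ ($N = \left(-52\right) \left(-24\right) = 1248$)
$\left(-27499 + N\right) + r = \left(-27499 + 1248\right) + 19782 = -26251 + 19782 = -6469$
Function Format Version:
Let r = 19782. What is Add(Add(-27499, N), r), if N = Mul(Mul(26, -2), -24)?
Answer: -6469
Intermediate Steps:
N = 1248 (N = Mul(-52, -24) = 1248)
Add(Add(-27499, N), r) = Add(Add(-27499, 1248), 19782) = Add(-26251, 19782) = -6469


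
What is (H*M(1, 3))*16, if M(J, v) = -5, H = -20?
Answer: 1600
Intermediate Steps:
(H*M(1, 3))*16 = -20*(-5)*16 = 100*16 = 1600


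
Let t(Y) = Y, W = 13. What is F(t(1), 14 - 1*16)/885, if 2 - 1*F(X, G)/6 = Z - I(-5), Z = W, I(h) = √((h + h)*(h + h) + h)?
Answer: -22/295 + 2*√95/295 ≈ -0.0084963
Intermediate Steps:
I(h) = √(h + 4*h²) (I(h) = √((2*h)*(2*h) + h) = √(4*h² + h) = √(h + 4*h²))
Z = 13
F(X, G) = -66 + 6*√95 (F(X, G) = 12 - 6*(13 - √(-5*(1 + 4*(-5)))) = 12 - 6*(13 - √(-5*(1 - 20))) = 12 - 6*(13 - √(-5*(-19))) = 12 - 6*(13 - √95) = 12 + (-78 + 6*√95) = -66 + 6*√95)
F(t(1), 14 - 1*16)/885 = (-66 + 6*√95)/885 = (-66 + 6*√95)*(1/885) = -22/295 + 2*√95/295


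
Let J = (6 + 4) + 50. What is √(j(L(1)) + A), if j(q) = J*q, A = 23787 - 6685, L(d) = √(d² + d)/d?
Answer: √(17102 + 60*√2) ≈ 131.10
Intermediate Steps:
L(d) = √(d + d²)/d
A = 17102
J = 60 (J = 10 + 50 = 60)
j(q) = 60*q
√(j(L(1)) + A) = √(60*(√(1*(1 + 1))/1) + 17102) = √(60*(1*√(1*2)) + 17102) = √(60*(1*√2) + 17102) = √(60*√2 + 17102) = √(17102 + 60*√2)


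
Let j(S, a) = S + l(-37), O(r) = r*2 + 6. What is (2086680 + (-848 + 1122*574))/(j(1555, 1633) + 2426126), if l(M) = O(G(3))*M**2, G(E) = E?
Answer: 73780/66057 ≈ 1.1169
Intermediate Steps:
O(r) = 6 + 2*r (O(r) = 2*r + 6 = 6 + 2*r)
l(M) = 12*M**2 (l(M) = (6 + 2*3)*M**2 = (6 + 6)*M**2 = 12*M**2)
j(S, a) = 16428 + S (j(S, a) = S + 12*(-37)**2 = S + 12*1369 = S + 16428 = 16428 + S)
(2086680 + (-848 + 1122*574))/(j(1555, 1633) + 2426126) = (2086680 + (-848 + 1122*574))/((16428 + 1555) + 2426126) = (2086680 + (-848 + 644028))/(17983 + 2426126) = (2086680 + 643180)/2444109 = 2729860*(1/2444109) = 73780/66057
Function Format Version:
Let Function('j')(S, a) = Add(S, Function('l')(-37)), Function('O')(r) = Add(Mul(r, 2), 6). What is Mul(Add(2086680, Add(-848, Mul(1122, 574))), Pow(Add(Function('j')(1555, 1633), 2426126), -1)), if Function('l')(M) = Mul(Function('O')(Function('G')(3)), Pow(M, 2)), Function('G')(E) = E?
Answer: Rational(73780, 66057) ≈ 1.1169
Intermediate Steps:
Function('O')(r) = Add(6, Mul(2, r)) (Function('O')(r) = Add(Mul(2, r), 6) = Add(6, Mul(2, r)))
Function('l')(M) = Mul(12, Pow(M, 2)) (Function('l')(M) = Mul(Add(6, Mul(2, 3)), Pow(M, 2)) = Mul(Add(6, 6), Pow(M, 2)) = Mul(12, Pow(M, 2)))
Function('j')(S, a) = Add(16428, S) (Function('j')(S, a) = Add(S, Mul(12, Pow(-37, 2))) = Add(S, Mul(12, 1369)) = Add(S, 16428) = Add(16428, S))
Mul(Add(2086680, Add(-848, Mul(1122, 574))), Pow(Add(Function('j')(1555, 1633), 2426126), -1)) = Mul(Add(2086680, Add(-848, Mul(1122, 574))), Pow(Add(Add(16428, 1555), 2426126), -1)) = Mul(Add(2086680, Add(-848, 644028)), Pow(Add(17983, 2426126), -1)) = Mul(Add(2086680, 643180), Pow(2444109, -1)) = Mul(2729860, Rational(1, 2444109)) = Rational(73780, 66057)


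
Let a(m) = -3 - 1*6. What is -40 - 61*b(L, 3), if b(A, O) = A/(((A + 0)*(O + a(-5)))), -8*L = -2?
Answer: -179/6 ≈ -29.833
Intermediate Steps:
L = 1/4 (L = -1/8*(-2) = 1/4 ≈ 0.25000)
a(m) = -9 (a(m) = -3 - 6 = -9)
b(A, O) = 1/(-9 + O) (b(A, O) = A/(((A + 0)*(O - 9))) = A/((A*(-9 + O))) = (1/(A*(-9 + O)))*A = 1/(-9 + O))
-40 - 61*b(L, 3) = -40 - 61/(-9 + 3) = -40 - 61/(-6) = -40 - 61*(-1/6) = -40 + 61/6 = -179/6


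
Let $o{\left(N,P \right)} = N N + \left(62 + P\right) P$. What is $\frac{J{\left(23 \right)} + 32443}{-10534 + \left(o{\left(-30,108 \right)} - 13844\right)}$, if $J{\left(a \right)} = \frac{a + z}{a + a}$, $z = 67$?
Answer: $- \frac{373117}{58857} \approx -6.3394$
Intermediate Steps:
$o{\left(N,P \right)} = N^{2} + P \left(62 + P\right)$
$J{\left(a \right)} = \frac{67 + a}{2 a}$ ($J{\left(a \right)} = \frac{a + 67}{a + a} = \frac{67 + a}{2 a}$)
$\frac{J{\left(23 \right)} + 32443}{-10534 + \left(o{\left(-30,108 \right)} - 13844\right)} = \frac{\frac{67 + 23}{2 \cdot 23} + 32443}{-10534 + \left(\left(\left(-30\right)^{2} + 108^{2} + 62 \cdot 108\right) - 13844\right)} = \frac{\frac{1}{2} \cdot \frac{1}{23} \cdot 90 + 32443}{-10534 + \left(\left(900 + 11664 + 6696\right) - 13844\right)} = \frac{\frac{45}{23} + 32443}{-10534 + \left(19260 - 13844\right)} = \frac{746234}{23 \left(-10534 + 5416\right)} = \frac{746234}{23 \left(-5118\right)} = \frac{746234}{23} \left(- \frac{1}{5118}\right) = - \frac{373117}{58857}$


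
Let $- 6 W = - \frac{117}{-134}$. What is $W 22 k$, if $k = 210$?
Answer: $- \frac{45045}{67} \approx -672.31$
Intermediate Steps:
$W = - \frac{39}{268}$ ($W = - \frac{\left(-117\right) \frac{1}{-134}}{6} = - \frac{\left(-117\right) \left(- \frac{1}{134}\right)}{6} = \left(- \frac{1}{6}\right) \frac{117}{134} = - \frac{39}{268} \approx -0.14552$)
$W 22 k = \left(- \frac{39}{268}\right) 22 \cdot 210 = \left(- \frac{429}{134}\right) 210 = - \frac{45045}{67}$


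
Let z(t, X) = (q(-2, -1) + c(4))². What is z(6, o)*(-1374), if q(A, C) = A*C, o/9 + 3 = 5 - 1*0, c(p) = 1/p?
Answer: -55647/8 ≈ -6955.9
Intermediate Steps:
c(p) = 1/p
o = 18 (o = -27 + 9*(5 - 1*0) = -27 + 9*(5 + 0) = -27 + 9*5 = -27 + 45 = 18)
z(t, X) = 81/16 (z(t, X) = (-2*(-1) + 1/4)² = (2 + ¼)² = (9/4)² = 81/16)
z(6, o)*(-1374) = (81/16)*(-1374) = -55647/8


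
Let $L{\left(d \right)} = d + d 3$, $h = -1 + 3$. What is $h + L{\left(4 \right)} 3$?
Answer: $50$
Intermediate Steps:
$h = 2$
$L{\left(d \right)} = 4 d$ ($L{\left(d \right)} = d + 3 d = 4 d$)
$h + L{\left(4 \right)} 3 = 2 + 4 \cdot 4 \cdot 3 = 2 + 16 \cdot 3 = 2 + 48 = 50$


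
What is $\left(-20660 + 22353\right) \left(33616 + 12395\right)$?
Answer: $77896623$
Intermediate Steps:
$\left(-20660 + 22353\right) \left(33616 + 12395\right) = 1693 \cdot 46011 = 77896623$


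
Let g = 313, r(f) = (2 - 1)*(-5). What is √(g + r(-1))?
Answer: 2*√77 ≈ 17.550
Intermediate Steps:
r(f) = -5 (r(f) = 1*(-5) = -5)
√(g + r(-1)) = √(313 - 5) = √308 = 2*√77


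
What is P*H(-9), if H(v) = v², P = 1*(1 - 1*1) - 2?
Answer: -162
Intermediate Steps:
P = -2 (P = 1*(1 - 1) - 2 = 1*0 - 2 = 0 - 2 = -2)
P*H(-9) = -2*(-9)² = -2*81 = -162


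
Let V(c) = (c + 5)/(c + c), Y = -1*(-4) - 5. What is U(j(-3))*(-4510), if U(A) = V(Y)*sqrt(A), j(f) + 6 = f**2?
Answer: 9020*sqrt(3) ≈ 15623.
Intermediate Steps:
Y = -1 (Y = 4 - 5 = -1)
V(c) = (5 + c)/(2*c) (V(c) = (5 + c)/((2*c)) = (5 + c)*(1/(2*c)) = (5 + c)/(2*c))
j(f) = -6 + f**2
U(A) = -2*sqrt(A) (U(A) = ((1/2)*(5 - 1)/(-1))*sqrt(A) = ((1/2)*(-1)*4)*sqrt(A) = -2*sqrt(A))
U(j(-3))*(-4510) = -2*sqrt(-6 + (-3)**2)*(-4510) = -2*sqrt(-6 + 9)*(-4510) = -2*sqrt(3)*(-4510) = 9020*sqrt(3)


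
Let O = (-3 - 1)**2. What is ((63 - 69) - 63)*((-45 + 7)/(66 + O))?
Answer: 1311/41 ≈ 31.976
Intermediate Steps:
O = 16 (O = (-4)**2 = 16)
((63 - 69) - 63)*((-45 + 7)/(66 + O)) = ((63 - 69) - 63)*((-45 + 7)/(66 + 16)) = (-6 - 63)*(-38/82) = -(-2622)/82 = -69*(-19/41) = 1311/41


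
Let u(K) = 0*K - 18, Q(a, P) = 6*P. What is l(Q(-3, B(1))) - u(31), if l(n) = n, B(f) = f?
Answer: 24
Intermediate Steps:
u(K) = -18 (u(K) = 0 - 18 = -18)
l(Q(-3, B(1))) - u(31) = 6*1 - 1*(-18) = 6 + 18 = 24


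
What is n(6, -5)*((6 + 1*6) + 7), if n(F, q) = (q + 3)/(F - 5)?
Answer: -38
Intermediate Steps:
n(F, q) = (3 + q)/(-5 + F)
n(6, -5)*((6 + 1*6) + 7) = ((3 - 5)/(-5 + 6))*((6 + 1*6) + 7) = (-2/1)*((6 + 6) + 7) = (1*(-2))*(12 + 7) = -2*19 = -38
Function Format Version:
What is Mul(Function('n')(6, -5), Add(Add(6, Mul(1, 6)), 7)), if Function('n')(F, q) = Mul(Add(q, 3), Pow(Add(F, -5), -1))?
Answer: -38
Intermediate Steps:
Function('n')(F, q) = Mul(Pow(Add(-5, F), -1), Add(3, q)) (Function('n')(F, q) = Mul(Add(3, q), Pow(Add(-5, F), -1)) = Mul(Pow(Add(-5, F), -1), Add(3, q)))
Mul(Function('n')(6, -5), Add(Add(6, Mul(1, 6)), 7)) = Mul(Mul(Pow(Add(-5, 6), -1), Add(3, -5)), Add(Add(6, Mul(1, 6)), 7)) = Mul(Mul(Pow(1, -1), -2), Add(Add(6, 6), 7)) = Mul(Mul(1, -2), Add(12, 7)) = Mul(-2, 19) = -38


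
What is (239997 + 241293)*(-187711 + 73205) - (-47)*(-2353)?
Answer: -55110703331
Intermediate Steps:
(239997 + 241293)*(-187711 + 73205) - (-47)*(-2353) = 481290*(-114506) - 1*110591 = -55110592740 - 110591 = -55110703331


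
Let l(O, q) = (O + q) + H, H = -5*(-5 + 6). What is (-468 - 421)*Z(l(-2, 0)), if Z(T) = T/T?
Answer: -889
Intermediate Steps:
H = -5 (H = -5*1 = -5)
l(O, q) = -5 + O + q (l(O, q) = (O + q) - 5 = -5 + O + q)
Z(T) = 1
(-468 - 421)*Z(l(-2, 0)) = (-468 - 421)*1 = -889*1 = -889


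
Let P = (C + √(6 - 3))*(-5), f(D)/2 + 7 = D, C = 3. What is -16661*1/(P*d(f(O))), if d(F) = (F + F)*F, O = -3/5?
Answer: 83305/23104 - 83305*√3/69312 ≈ 1.5239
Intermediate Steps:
O = -⅗ (O = -3*⅕ = -⅗ ≈ -0.60000)
f(D) = -14 + 2*D
d(F) = 2*F² (d(F) = (2*F)*F = 2*F²)
P = -15 - 5*√3 (P = (3 + √(6 - 3))*(-5) = (3 + √3)*(-5) = -15 - 5*√3 ≈ -23.660)
-16661*1/(P*d(f(O))) = -16661*1/(2*(-15 - 5*√3)*(-14 + 2*(-⅗))²) = -16661*1/(2*(-15 - 5*√3)*(-14 - 6/5)²) = -16661*25/(11552*(-15 - 5*√3)) = -16661/(-34656/5 - 11552*√3/5)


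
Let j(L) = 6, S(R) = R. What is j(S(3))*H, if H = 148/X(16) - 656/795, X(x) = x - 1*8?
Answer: 28103/265 ≈ 106.05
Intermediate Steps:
X(x) = -8 + x (X(x) = x - 8 = -8 + x)
H = 28103/1590 (H = 148/(-8 + 16) - 656/795 = 148/8 - 656*1/795 = 148*(⅛) - 656/795 = 37/2 - 656/795 = 28103/1590 ≈ 17.675)
j(S(3))*H = 6*(28103/1590) = 28103/265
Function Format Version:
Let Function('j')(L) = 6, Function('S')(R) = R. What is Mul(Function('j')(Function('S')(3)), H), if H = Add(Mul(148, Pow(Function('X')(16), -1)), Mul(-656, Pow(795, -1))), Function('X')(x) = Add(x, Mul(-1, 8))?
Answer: Rational(28103, 265) ≈ 106.05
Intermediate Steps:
Function('X')(x) = Add(-8, x) (Function('X')(x) = Add(x, -8) = Add(-8, x))
H = Rational(28103, 1590) (H = Add(Mul(148, Pow(Add(-8, 16), -1)), Mul(-656, Pow(795, -1))) = Add(Mul(148, Pow(8, -1)), Mul(-656, Rational(1, 795))) = Add(Mul(148, Rational(1, 8)), Rational(-656, 795)) = Add(Rational(37, 2), Rational(-656, 795)) = Rational(28103, 1590) ≈ 17.675)
Mul(Function('j')(Function('S')(3)), H) = Mul(6, Rational(28103, 1590)) = Rational(28103, 265)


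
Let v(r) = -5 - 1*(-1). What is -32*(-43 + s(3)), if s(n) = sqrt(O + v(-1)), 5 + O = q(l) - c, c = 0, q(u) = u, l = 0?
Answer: 1376 - 96*I ≈ 1376.0 - 96.0*I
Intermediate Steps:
v(r) = -4 (v(r) = -5 + 1 = -4)
O = -5 (O = -5 + (0 - 1*0) = -5 + (0 + 0) = -5 + 0 = -5)
s(n) = 3*I (s(n) = sqrt(-5 - 4) = sqrt(-9) = 3*I)
-32*(-43 + s(3)) = -32*(-43 + 3*I) = 1376 - 96*I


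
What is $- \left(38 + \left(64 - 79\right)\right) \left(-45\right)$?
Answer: $1035$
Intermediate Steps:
$- \left(38 + \left(64 - 79\right)\right) \left(-45\right) = - \left(38 - 15\right) \left(-45\right) = - 23 \left(-45\right) = \left(-1\right) \left(-1035\right) = 1035$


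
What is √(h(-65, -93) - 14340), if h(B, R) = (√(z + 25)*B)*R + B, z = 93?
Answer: √(-14405 + 6045*√118) ≈ 226.41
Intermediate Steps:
h(B, R) = B + B*R*√118 (h(B, R) = (√(93 + 25)*B)*R + B = (√118*B)*R + B = (B*√118)*R + B = B*R*√118 + B = B + B*R*√118)
√(h(-65, -93) - 14340) = √(-65*(1 - 93*√118) - 14340) = √((-65 + 6045*√118) - 14340) = √(-14405 + 6045*√118)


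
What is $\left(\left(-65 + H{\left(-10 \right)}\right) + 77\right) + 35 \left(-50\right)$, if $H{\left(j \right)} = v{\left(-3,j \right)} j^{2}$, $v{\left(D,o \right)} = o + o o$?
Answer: $7262$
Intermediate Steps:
$v{\left(D,o \right)} = o + o^{2}$
$H{\left(j \right)} = j^{3} \left(1 + j\right)$ ($H{\left(j \right)} = j \left(1 + j\right) j^{2} = j^{3} \left(1 + j\right)$)
$\left(\left(-65 + H{\left(-10 \right)}\right) + 77\right) + 35 \left(-50\right) = \left(\left(-65 + \left(-10\right)^{3} \left(1 - 10\right)\right) + 77\right) + 35 \left(-50\right) = \left(\left(-65 - -9000\right) + 77\right) - 1750 = \left(\left(-65 + 9000\right) + 77\right) - 1750 = \left(8935 + 77\right) - 1750 = 9012 - 1750 = 7262$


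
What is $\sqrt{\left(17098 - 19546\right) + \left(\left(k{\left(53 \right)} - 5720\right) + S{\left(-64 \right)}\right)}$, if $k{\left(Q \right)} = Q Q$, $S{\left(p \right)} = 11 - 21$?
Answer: $i \sqrt{5369} \approx 73.273 i$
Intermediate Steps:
$S{\left(p \right)} = -10$
$k{\left(Q \right)} = Q^{2}$
$\sqrt{\left(17098 - 19546\right) + \left(\left(k{\left(53 \right)} - 5720\right) + S{\left(-64 \right)}\right)} = \sqrt{\left(17098 - 19546\right) - \left(5730 - 2809\right)} = \sqrt{-2448 + \left(\left(2809 - 5720\right) - 10\right)} = \sqrt{-2448 - 2921} = \sqrt{-5369} = i \sqrt{5369}$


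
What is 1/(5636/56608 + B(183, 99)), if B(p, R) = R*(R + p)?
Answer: 14152/395096945 ≈ 3.5819e-5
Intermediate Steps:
1/(5636/56608 + B(183, 99)) = 1/(5636/56608 + 99*(99 + 183)) = 1/(5636*(1/56608) + 99*282) = 1/(1409/14152 + 27918) = 1/(395096945/14152) = 14152/395096945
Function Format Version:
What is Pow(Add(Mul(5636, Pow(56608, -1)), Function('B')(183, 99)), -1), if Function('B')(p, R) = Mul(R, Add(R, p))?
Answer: Rational(14152, 395096945) ≈ 3.5819e-5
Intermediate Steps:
Pow(Add(Mul(5636, Pow(56608, -1)), Function('B')(183, 99)), -1) = Pow(Add(Mul(5636, Pow(56608, -1)), Mul(99, Add(99, 183))), -1) = Pow(Add(Mul(5636, Rational(1, 56608)), Mul(99, 282)), -1) = Pow(Add(Rational(1409, 14152), 27918), -1) = Pow(Rational(395096945, 14152), -1) = Rational(14152, 395096945)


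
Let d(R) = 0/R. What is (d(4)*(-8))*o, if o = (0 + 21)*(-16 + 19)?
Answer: 0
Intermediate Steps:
d(R) = 0
o = 63 (o = 21*3 = 63)
(d(4)*(-8))*o = (0*(-8))*63 = 0*63 = 0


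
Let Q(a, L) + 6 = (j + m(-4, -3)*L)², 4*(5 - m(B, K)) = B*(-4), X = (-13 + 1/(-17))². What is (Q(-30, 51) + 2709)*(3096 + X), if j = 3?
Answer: 5304493332/289 ≈ 1.8355e+7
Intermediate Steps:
X = 49284/289 (X = (-13 - 1/17)² = (-222/17)² = 49284/289 ≈ 170.53)
m(B, K) = 5 + B (m(B, K) = 5 - B*(-4)/4 = 5 - (-1)*B = 5 + B)
Q(a, L) = -6 + (3 + L)² (Q(a, L) = -6 + (3 + (5 - 4)*L)² = -6 + (3 + 1*L)² = -6 + (3 + L)²)
(Q(-30, 51) + 2709)*(3096 + X) = ((-6 + (3 + 51)²) + 2709)*(3096 + 49284/289) = ((-6 + 54²) + 2709)*(944028/289) = ((-6 + 2916) + 2709)*(944028/289) = (2910 + 2709)*(944028/289) = 5619*(944028/289) = 5304493332/289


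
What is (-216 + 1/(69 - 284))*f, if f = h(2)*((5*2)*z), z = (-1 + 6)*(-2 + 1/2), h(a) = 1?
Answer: 696615/43 ≈ 16200.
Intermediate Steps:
z = -15/2 (z = 5*(-2 + ½) = 5*(-3/2) = -15/2 ≈ -7.5000)
f = -75 (f = 1*((5*2)*(-15/2)) = 1*(10*(-15/2)) = 1*(-75) = -75)
(-216 + 1/(69 - 284))*f = (-216 + 1/(69 - 284))*(-75) = (-216 + 1/(-215))*(-75) = (-216 - 1/215)*(-75) = -46441/215*(-75) = 696615/43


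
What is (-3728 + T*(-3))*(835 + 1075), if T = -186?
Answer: -6054700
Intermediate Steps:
(-3728 + T*(-3))*(835 + 1075) = (-3728 - 186*(-3))*(835 + 1075) = (-3728 + 558)*1910 = -3170*1910 = -6054700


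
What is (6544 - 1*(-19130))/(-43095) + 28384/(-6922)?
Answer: -233487318/49717265 ≈ -4.6963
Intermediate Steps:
(6544 - 1*(-19130))/(-43095) + 28384/(-6922) = (6544 + 19130)*(-1/43095) + 28384*(-1/6922) = 25674*(-1/43095) - 14192/3461 = -8558/14365 - 14192/3461 = -233487318/49717265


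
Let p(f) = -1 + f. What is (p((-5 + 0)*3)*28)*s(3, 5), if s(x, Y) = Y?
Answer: -2240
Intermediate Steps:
(p((-5 + 0)*3)*28)*s(3, 5) = ((-1 + (-5 + 0)*3)*28)*5 = ((-1 - 5*3)*28)*5 = ((-1 - 15)*28)*5 = -16*28*5 = -448*5 = -2240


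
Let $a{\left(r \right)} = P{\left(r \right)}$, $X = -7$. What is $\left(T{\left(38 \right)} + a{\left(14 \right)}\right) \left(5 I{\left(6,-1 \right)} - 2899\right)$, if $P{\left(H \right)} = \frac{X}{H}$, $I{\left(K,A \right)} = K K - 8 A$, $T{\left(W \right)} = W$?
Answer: $- \frac{200925}{2} \approx -1.0046 \cdot 10^{5}$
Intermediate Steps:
$I{\left(K,A \right)} = K^{2} - 8 A$
$P{\left(H \right)} = - \frac{7}{H}$
$a{\left(r \right)} = - \frac{7}{r}$
$\left(T{\left(38 \right)} + a{\left(14 \right)}\right) \left(5 I{\left(6,-1 \right)} - 2899\right) = \left(38 - \frac{7}{14}\right) \left(5 \left(6^{2} - -8\right) - 2899\right) = \left(38 - \frac{1}{2}\right) \left(5 \left(36 + 8\right) - 2899\right) = \left(38 - \frac{1}{2}\right) \left(5 \cdot 44 - 2899\right) = \frac{75 \left(220 - 2899\right)}{2} = \frac{75}{2} \left(-2679\right) = - \frac{200925}{2}$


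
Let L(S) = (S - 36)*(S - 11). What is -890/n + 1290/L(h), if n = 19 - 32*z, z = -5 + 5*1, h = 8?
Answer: -8375/266 ≈ -31.485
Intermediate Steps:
L(S) = (-36 + S)*(-11 + S)
z = 0 (z = -5 + 5 = 0)
n = 19 (n = 19 - 32*0 = 19 + 0 = 19)
-890/n + 1290/L(h) = -890/19 + 1290/(396 + 8² - 47*8) = -890*1/19 + 1290/(396 + 64 - 376) = -890/19 + 1290/84 = -890/19 + 1290*(1/84) = -890/19 + 215/14 = -8375/266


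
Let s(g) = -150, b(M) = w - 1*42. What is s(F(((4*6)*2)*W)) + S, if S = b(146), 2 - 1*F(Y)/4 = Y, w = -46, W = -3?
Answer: -238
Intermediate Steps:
F(Y) = 8 - 4*Y
b(M) = -88 (b(M) = -46 - 1*42 = -46 - 42 = -88)
S = -88
s(F(((4*6)*2)*W)) + S = -150 - 88 = -238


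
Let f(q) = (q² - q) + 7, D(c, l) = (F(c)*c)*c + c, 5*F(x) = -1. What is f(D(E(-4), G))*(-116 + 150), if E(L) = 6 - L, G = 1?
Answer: 3978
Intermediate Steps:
F(x) = -⅕ (F(x) = (⅕)*(-1) = -⅕)
D(c, l) = c - c²/5 (D(c, l) = (-c/5)*c + c = -c²/5 + c = c - c²/5)
f(q) = 7 + q² - q
f(D(E(-4), G))*(-116 + 150) = (7 + ((6 - 1*(-4))*(5 - (6 - 1*(-4)))/5)² - (6 - 1*(-4))*(5 - (6 - 1*(-4)))/5)*(-116 + 150) = (7 + ((6 + 4)*(5 - (6 + 4))/5)² - (6 + 4)*(5 - (6 + 4))/5)*34 = (7 + ((⅕)*10*(5 - 1*10))² - 10*(5 - 1*10)/5)*34 = (7 + ((⅕)*10*(5 - 10))² - 10*(5 - 10)/5)*34 = (7 + ((⅕)*10*(-5))² - 10*(-5)/5)*34 = (7 + (-10)² - 1*(-10))*34 = (7 + 100 + 10)*34 = 117*34 = 3978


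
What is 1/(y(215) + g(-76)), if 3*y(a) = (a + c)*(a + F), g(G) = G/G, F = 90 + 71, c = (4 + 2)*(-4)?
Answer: 3/71819 ≈ 4.1772e-5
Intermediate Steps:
c = -24 (c = 6*(-4) = -24)
F = 161
g(G) = 1
y(a) = (-24 + a)*(161 + a)/3 (y(a) = ((a - 24)*(a + 161))/3 = ((-24 + a)*(161 + a))/3 = (-24 + a)*(161 + a)/3)
1/(y(215) + g(-76)) = 1/((-1288 + (⅓)*215² + (137/3)*215) + 1) = 1/((-1288 + (⅓)*46225 + 29455/3) + 1) = 1/((-1288 + 46225/3 + 29455/3) + 1) = 1/(71816/3 + 1) = 1/(71819/3) = 3/71819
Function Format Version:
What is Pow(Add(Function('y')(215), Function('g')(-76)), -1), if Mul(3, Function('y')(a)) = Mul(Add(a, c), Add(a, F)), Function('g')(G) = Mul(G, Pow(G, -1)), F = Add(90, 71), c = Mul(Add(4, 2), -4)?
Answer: Rational(3, 71819) ≈ 4.1772e-5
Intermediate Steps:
c = -24 (c = Mul(6, -4) = -24)
F = 161
Function('g')(G) = 1
Function('y')(a) = Mul(Rational(1, 3), Add(-24, a), Add(161, a)) (Function('y')(a) = Mul(Rational(1, 3), Mul(Add(a, -24), Add(a, 161))) = Mul(Rational(1, 3), Mul(Add(-24, a), Add(161, a))) = Mul(Rational(1, 3), Add(-24, a), Add(161, a)))
Pow(Add(Function('y')(215), Function('g')(-76)), -1) = Pow(Add(Add(-1288, Mul(Rational(1, 3), Pow(215, 2)), Mul(Rational(137, 3), 215)), 1), -1) = Pow(Add(Add(-1288, Mul(Rational(1, 3), 46225), Rational(29455, 3)), 1), -1) = Pow(Add(Add(-1288, Rational(46225, 3), Rational(29455, 3)), 1), -1) = Pow(Add(Rational(71816, 3), 1), -1) = Pow(Rational(71819, 3), -1) = Rational(3, 71819)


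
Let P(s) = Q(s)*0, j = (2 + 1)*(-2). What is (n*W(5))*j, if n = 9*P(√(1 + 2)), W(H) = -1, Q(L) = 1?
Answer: 0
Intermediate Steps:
j = -6 (j = 3*(-2) = -6)
P(s) = 0 (P(s) = 1*0 = 0)
n = 0 (n = 9*0 = 0)
(n*W(5))*j = (0*(-1))*(-6) = 0*(-6) = 0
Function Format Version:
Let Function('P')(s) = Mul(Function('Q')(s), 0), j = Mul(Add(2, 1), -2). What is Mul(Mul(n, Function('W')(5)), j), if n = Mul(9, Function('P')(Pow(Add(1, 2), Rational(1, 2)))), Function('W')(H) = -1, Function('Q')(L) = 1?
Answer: 0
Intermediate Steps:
j = -6 (j = Mul(3, -2) = -6)
Function('P')(s) = 0 (Function('P')(s) = Mul(1, 0) = 0)
n = 0 (n = Mul(9, 0) = 0)
Mul(Mul(n, Function('W')(5)), j) = Mul(Mul(0, -1), -6) = Mul(0, -6) = 0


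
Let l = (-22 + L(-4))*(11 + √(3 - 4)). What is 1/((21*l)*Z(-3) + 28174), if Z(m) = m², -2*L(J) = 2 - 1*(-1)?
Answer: -41365/894985457 + 8883*I/894985457 ≈ -4.6219e-5 + 9.9253e-6*I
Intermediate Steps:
L(J) = -3/2 (L(J) = -(2 - 1*(-1))/2 = -(2 + 1)/2 = -½*3 = -3/2)
l = -517/2 - 47*I/2 (l = (-22 - 3/2)*(11 + √(3 - 4)) = -47*(11 + √(-1))/2 = -47*(11 + I)/2 = -517/2 - 47*I/2 ≈ -258.5 - 23.5*I)
1/((21*l)*Z(-3) + 28174) = 1/((21*(-517/2 - 47*I/2))*(-3)² + 28174) = 1/((-10857/2 - 987*I/2)*9 + 28174) = 1/((-97713/2 - 8883*I/2) + 28174) = 1/(-41365/2 - 8883*I/2) = 2*(-41365/2 + 8883*I/2)/894985457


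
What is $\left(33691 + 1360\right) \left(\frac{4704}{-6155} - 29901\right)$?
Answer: $- \frac{6450973878309}{6155} \approx -1.0481 \cdot 10^{9}$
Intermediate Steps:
$\left(33691 + 1360\right) \left(\frac{4704}{-6155} - 29901\right) = 35051 \left(4704 \left(- \frac{1}{6155}\right) - 29901\right) = 35051 \left(- \frac{4704}{6155} - 29901\right) = 35051 \left(- \frac{184045359}{6155}\right) = - \frac{6450973878309}{6155}$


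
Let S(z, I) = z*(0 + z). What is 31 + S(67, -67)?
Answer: 4520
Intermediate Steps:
S(z, I) = z**2 (S(z, I) = z*z = z**2)
31 + S(67, -67) = 31 + 67**2 = 31 + 4489 = 4520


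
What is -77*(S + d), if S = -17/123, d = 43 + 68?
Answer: -1049972/123 ≈ -8536.4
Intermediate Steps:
d = 111
S = -17/123 (S = -17*1/123 = -17/123 ≈ -0.13821)
-77*(S + d) = -77*(-17/123 + 111) = -77*13636/123 = -1049972/123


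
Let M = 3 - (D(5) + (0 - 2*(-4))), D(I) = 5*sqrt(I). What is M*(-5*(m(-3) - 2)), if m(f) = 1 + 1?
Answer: 0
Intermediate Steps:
m(f) = 2
M = -5 - 5*sqrt(5) (M = 3 - (5*sqrt(5) + (0 - 2*(-4))) = 3 - (5*sqrt(5) + (0 + 8)) = 3 - (5*sqrt(5) + 8) = 3 - (8 + 5*sqrt(5)) = 3 + (-8 - 5*sqrt(5)) = -5 - 5*sqrt(5) ≈ -16.180)
M*(-5*(m(-3) - 2)) = (-5 - 5*sqrt(5))*(-5*(2 - 2)) = (-5 - 5*sqrt(5))*(-5*0) = (-5 - 5*sqrt(5))*0 = 0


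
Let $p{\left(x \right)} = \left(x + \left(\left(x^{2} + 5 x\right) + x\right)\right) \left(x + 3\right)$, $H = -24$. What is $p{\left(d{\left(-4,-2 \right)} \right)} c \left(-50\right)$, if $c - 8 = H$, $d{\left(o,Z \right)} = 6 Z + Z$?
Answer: $-862400$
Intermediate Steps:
$d{\left(o,Z \right)} = 7 Z$
$c = -16$ ($c = 8 - 24 = -16$)
$p{\left(x \right)} = \left(3 + x\right) \left(x^{2} + 7 x\right)$ ($p{\left(x \right)} = \left(x + \left(x^{2} + 6 x\right)\right) \left(3 + x\right) = \left(x^{2} + 7 x\right) \left(3 + x\right) = \left(3 + x\right) \left(x^{2} + 7 x\right)$)
$p{\left(d{\left(-4,-2 \right)} \right)} c \left(-50\right) = 7 \left(-2\right) \left(21 + \left(7 \left(-2\right)\right)^{2} + 10 \cdot 7 \left(-2\right)\right) \left(-16\right) \left(-50\right) = - 14 \left(21 + \left(-14\right)^{2} + 10 \left(-14\right)\right) \left(-16\right) \left(-50\right) = - 14 \left(21 + 196 - 140\right) \left(-16\right) \left(-50\right) = \left(-14\right) 77 \left(-16\right) \left(-50\right) = \left(-1078\right) \left(-16\right) \left(-50\right) = 17248 \left(-50\right) = -862400$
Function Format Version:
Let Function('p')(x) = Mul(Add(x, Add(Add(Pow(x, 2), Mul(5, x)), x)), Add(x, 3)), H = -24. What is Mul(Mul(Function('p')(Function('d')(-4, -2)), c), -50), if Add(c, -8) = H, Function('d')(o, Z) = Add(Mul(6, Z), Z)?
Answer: -862400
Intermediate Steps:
Function('d')(o, Z) = Mul(7, Z)
c = -16 (c = Add(8, -24) = -16)
Function('p')(x) = Mul(Add(3, x), Add(Pow(x, 2), Mul(7, x))) (Function('p')(x) = Mul(Add(x, Add(Pow(x, 2), Mul(6, x))), Add(3, x)) = Mul(Add(Pow(x, 2), Mul(7, x)), Add(3, x)) = Mul(Add(3, x), Add(Pow(x, 2), Mul(7, x))))
Mul(Mul(Function('p')(Function('d')(-4, -2)), c), -50) = Mul(Mul(Mul(Mul(7, -2), Add(21, Pow(Mul(7, -2), 2), Mul(10, Mul(7, -2)))), -16), -50) = Mul(Mul(Mul(-14, Add(21, Pow(-14, 2), Mul(10, -14))), -16), -50) = Mul(Mul(Mul(-14, Add(21, 196, -140)), -16), -50) = Mul(Mul(Mul(-14, 77), -16), -50) = Mul(Mul(-1078, -16), -50) = Mul(17248, -50) = -862400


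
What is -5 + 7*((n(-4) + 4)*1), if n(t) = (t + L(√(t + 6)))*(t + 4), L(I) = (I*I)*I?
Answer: 23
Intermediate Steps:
L(I) = I³ (L(I) = I²*I = I³)
n(t) = (4 + t)*(t + (6 + t)^(3/2)) (n(t) = (t + (√(t + 6))³)*(t + 4) = (t + (√(6 + t))³)*(4 + t) = (t + (6 + t)^(3/2))*(4 + t) = (4 + t)*(t + (6 + t)^(3/2)))
-5 + 7*((n(-4) + 4)*1) = -5 + 7*((((-4)² + 4*(-4) + 4*(6 - 4)^(3/2) - 4*(6 - 4)^(3/2)) + 4)*1) = -5 + 7*(((16 - 16 + 4*2^(3/2) - 8*√2) + 4)*1) = -5 + 7*(((16 - 16 + 4*(2*√2) - 8*√2) + 4)*1) = -5 + 7*(((16 - 16 + 8*√2 - 8*√2) + 4)*1) = -5 + 7*((0 + 4)*1) = -5 + 7*(4*1) = -5 + 7*4 = -5 + 28 = 23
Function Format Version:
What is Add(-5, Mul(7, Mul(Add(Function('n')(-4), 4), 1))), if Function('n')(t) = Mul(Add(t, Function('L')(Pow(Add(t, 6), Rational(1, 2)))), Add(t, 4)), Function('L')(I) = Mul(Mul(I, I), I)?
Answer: 23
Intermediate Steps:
Function('L')(I) = Pow(I, 3) (Function('L')(I) = Mul(Pow(I, 2), I) = Pow(I, 3))
Function('n')(t) = Mul(Add(4, t), Add(t, Pow(Add(6, t), Rational(3, 2)))) (Function('n')(t) = Mul(Add(t, Pow(Pow(Add(t, 6), Rational(1, 2)), 3)), Add(t, 4)) = Mul(Add(t, Pow(Pow(Add(6, t), Rational(1, 2)), 3)), Add(4, t)) = Mul(Add(t, Pow(Add(6, t), Rational(3, 2))), Add(4, t)) = Mul(Add(4, t), Add(t, Pow(Add(6, t), Rational(3, 2)))))
Add(-5, Mul(7, Mul(Add(Function('n')(-4), 4), 1))) = Add(-5, Mul(7, Mul(Add(Add(Pow(-4, 2), Mul(4, -4), Mul(4, Pow(Add(6, -4), Rational(3, 2))), Mul(-4, Pow(Add(6, -4), Rational(3, 2)))), 4), 1))) = Add(-5, Mul(7, Mul(Add(Add(16, -16, Mul(4, Pow(2, Rational(3, 2))), Mul(-4, Pow(2, Rational(3, 2)))), 4), 1))) = Add(-5, Mul(7, Mul(Add(Add(16, -16, Mul(4, Mul(2, Pow(2, Rational(1, 2)))), Mul(-4, Mul(2, Pow(2, Rational(1, 2))))), 4), 1))) = Add(-5, Mul(7, Mul(Add(Add(16, -16, Mul(8, Pow(2, Rational(1, 2))), Mul(-8, Pow(2, Rational(1, 2)))), 4), 1))) = Add(-5, Mul(7, Mul(Add(0, 4), 1))) = Add(-5, Mul(7, Mul(4, 1))) = Add(-5, Mul(7, 4)) = Add(-5, 28) = 23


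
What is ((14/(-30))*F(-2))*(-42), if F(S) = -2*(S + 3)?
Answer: -196/5 ≈ -39.200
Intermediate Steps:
F(S) = -6 - 2*S (F(S) = -2*(3 + S) = -6 - 2*S)
((14/(-30))*F(-2))*(-42) = ((14/(-30))*(-6 - 2*(-2)))*(-42) = ((14*(-1/30))*(-6 + 4))*(-42) = -7/15*(-2)*(-42) = (14/15)*(-42) = -196/5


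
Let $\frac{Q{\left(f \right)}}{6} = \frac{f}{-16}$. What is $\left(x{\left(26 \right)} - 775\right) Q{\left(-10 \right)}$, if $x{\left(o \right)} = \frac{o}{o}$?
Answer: $- \frac{5805}{2} \approx -2902.5$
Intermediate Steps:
$Q{\left(f \right)} = - \frac{3 f}{8}$ ($Q{\left(f \right)} = 6 \frac{f}{-16} = 6 f \left(- \frac{1}{16}\right) = 6 \left(- \frac{f}{16}\right) = - \frac{3 f}{8}$)
$x{\left(o \right)} = 1$
$\left(x{\left(26 \right)} - 775\right) Q{\left(-10 \right)} = \left(1 - 775\right) \left(\left(- \frac{3}{8}\right) \left(-10\right)\right) = \left(-774\right) \frac{15}{4} = - \frac{5805}{2}$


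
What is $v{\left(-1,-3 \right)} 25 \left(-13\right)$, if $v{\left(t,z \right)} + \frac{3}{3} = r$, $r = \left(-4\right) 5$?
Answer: $6825$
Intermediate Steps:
$r = -20$
$v{\left(t,z \right)} = -21$ ($v{\left(t,z \right)} = -1 - 20 = -21$)
$v{\left(-1,-3 \right)} 25 \left(-13\right) = \left(-21\right) 25 \left(-13\right) = \left(-525\right) \left(-13\right) = 6825$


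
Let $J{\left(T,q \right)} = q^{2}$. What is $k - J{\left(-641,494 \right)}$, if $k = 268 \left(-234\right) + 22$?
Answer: $-306726$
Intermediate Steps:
$k = -62690$ ($k = -62712 + 22 = -62690$)
$k - J{\left(-641,494 \right)} = -62690 - 494^{2} = -62690 - 244036 = -306726$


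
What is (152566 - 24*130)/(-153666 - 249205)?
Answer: -149446/402871 ≈ -0.37095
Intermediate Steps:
(152566 - 24*130)/(-153666 - 249205) = (152566 - 3120)/(-402871) = 149446*(-1/402871) = -149446/402871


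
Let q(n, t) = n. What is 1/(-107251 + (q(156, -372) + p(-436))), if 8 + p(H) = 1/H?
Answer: -436/46696909 ≈ -9.3368e-6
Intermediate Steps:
p(H) = -8 + 1/H
1/(-107251 + (q(156, -372) + p(-436))) = 1/(-107251 + (156 + (-8 + 1/(-436)))) = 1/(-107251 + (156 + (-8 - 1/436))) = 1/(-107251 + (156 - 3489/436)) = 1/(-107251 + 64527/436) = 1/(-46696909/436) = -436/46696909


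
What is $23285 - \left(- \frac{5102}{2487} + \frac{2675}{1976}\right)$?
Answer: $\frac{114433183747}{4914312} \approx 23286.0$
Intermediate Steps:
$23285 - \left(- \frac{5102}{2487} + \frac{2675}{1976}\right) = 23285 - - \frac{3428827}{4914312} = 23285 + \left(\frac{5102}{2487} - \frac{2675}{1976}\right) = 23285 + \frac{3428827}{4914312} = \frac{114433183747}{4914312}$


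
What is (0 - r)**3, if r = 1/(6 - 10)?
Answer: 1/64 ≈ 0.015625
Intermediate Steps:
r = -1/4 (r = 1/(-4) = -1/4 ≈ -0.25000)
(0 - r)**3 = (0 - 1*(-1/4))**3 = (0 + 1/4)**3 = (1/4)**3 = 1/64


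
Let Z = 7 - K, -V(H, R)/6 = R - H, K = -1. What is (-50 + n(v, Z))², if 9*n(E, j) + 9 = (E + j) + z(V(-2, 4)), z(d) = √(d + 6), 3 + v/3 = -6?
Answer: (478 - I*√30)²/81 ≈ 2820.4 - 64.645*I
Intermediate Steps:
v = -27 (v = -9 + 3*(-6) = -9 - 18 = -27)
V(H, R) = -6*R + 6*H (V(H, R) = -6*(R - H) = -6*R + 6*H)
Z = 8 (Z = 7 - 1*(-1) = 7 + 1 = 8)
z(d) = √(6 + d)
n(E, j) = -1 + E/9 + j/9 + I*√30/9 (n(E, j) = -1 + ((E + j) + √(6 + (-6*4 + 6*(-2))))/9 = -1 + ((E + j) + √(6 + (-24 - 12)))/9 = -1 + ((E + j) + √(6 - 36))/9 = -1 + ((E + j) + √(-30))/9 = -1 + ((E + j) + I*√30)/9 = -1 + (E + j + I*√30)/9 = -1 + (E/9 + j/9 + I*√30/9) = -1 + E/9 + j/9 + I*√30/9)
(-50 + n(v, Z))² = (-50 + (-1 + (⅑)*(-27) + (⅑)*8 + I*√30/9))² = (-50 + (-1 - 3 + 8/9 + I*√30/9))² = (-50 + (-28/9 + I*√30/9))² = (-478/9 + I*√30/9)²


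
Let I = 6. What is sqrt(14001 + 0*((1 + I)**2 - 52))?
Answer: sqrt(14001) ≈ 118.33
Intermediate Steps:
sqrt(14001 + 0*((1 + I)**2 - 52)) = sqrt(14001 + 0*((1 + 6)**2 - 52)) = sqrt(14001 + 0*(7**2 - 52)) = sqrt(14001 + 0*(49 - 52)) = sqrt(14001 + 0*(-3)) = sqrt(14001 + 0) = sqrt(14001)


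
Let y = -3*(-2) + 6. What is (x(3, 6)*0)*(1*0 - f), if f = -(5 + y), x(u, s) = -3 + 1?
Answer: 0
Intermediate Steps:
y = 12 (y = 6 + 6 = 12)
x(u, s) = -2
f = -17 (f = -(5 + 12) = -1*17 = -17)
(x(3, 6)*0)*(1*0 - f) = (-2*0)*(1*0 - 1*(-17)) = 0*(0 + 17) = 0*17 = 0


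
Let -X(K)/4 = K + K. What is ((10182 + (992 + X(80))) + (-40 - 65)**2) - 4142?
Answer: 17417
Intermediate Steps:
X(K) = -8*K (X(K) = -4*(K + K) = -8*K)
((10182 + (992 + X(80))) + (-40 - 65)**2) - 4142 = ((10182 + (992 - 8*80)) + (-40 - 65)**2) - 4142 = ((10182 + (992 - 640)) + (-105)**2) - 4142 = ((10182 + 352) + 11025) - 4142 = (10534 + 11025) - 4142 = 21559 - 4142 = 17417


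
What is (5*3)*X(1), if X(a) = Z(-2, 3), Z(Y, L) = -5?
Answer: -75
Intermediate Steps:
X(a) = -5
(5*3)*X(1) = (5*3)*(-5) = 15*(-5) = -75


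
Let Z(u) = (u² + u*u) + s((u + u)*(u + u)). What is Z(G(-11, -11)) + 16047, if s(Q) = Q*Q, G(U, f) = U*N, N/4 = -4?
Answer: 15352279215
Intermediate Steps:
N = -16 (N = 4*(-4) = -16)
G(U, f) = -16*U (G(U, f) = U*(-16) = -16*U)
s(Q) = Q²
Z(u) = 2*u² + 16*u⁴ (Z(u) = (u² + u*u) + ((u + u)*(u + u))² = (u² + u²) + ((2*u)*(2*u))² = 2*u² + (4*u²)² = 2*u² + 16*u⁴)
Z(G(-11, -11)) + 16047 = (-16*(-11))²*(2 + 16*(-16*(-11))²) + 16047 = 176²*(2 + 16*176²) + 16047 = 30976*(2 + 16*30976) + 16047 = 30976*(2 + 495616) + 16047 = 30976*495618 + 16047 = 15352263168 + 16047 = 15352279215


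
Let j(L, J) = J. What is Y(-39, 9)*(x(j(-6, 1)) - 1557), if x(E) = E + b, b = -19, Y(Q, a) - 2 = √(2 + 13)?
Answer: -3150 - 1575*√15 ≈ -9250.0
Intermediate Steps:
Y(Q, a) = 2 + √15 (Y(Q, a) = 2 + √(2 + 13) = 2 + √15)
x(E) = -19 + E (x(E) = E - 19 = -19 + E)
Y(-39, 9)*(x(j(-6, 1)) - 1557) = (2 + √15)*((-19 + 1) - 1557) = (2 + √15)*(-18 - 1557) = (2 + √15)*(-1575) = -3150 - 1575*√15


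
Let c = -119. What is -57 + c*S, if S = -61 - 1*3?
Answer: 7559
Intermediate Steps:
S = -64 (S = -61 - 3 = -64)
-57 + c*S = -57 - 119*(-64) = -57 + 7616 = 7559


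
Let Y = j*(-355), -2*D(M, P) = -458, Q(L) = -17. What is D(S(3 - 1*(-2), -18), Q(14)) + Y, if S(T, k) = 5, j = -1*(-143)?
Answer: -50536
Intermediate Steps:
j = 143
D(M, P) = 229 (D(M, P) = -½*(-458) = 229)
Y = -50765 (Y = 143*(-355) = -50765)
D(S(3 - 1*(-2), -18), Q(14)) + Y = 229 - 50765 = -50536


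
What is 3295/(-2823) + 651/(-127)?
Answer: -2256238/358521 ≈ -6.2932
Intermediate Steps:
3295/(-2823) + 651/(-127) = 3295*(-1/2823) + 651*(-1/127) = -3295/2823 - 651/127 = -2256238/358521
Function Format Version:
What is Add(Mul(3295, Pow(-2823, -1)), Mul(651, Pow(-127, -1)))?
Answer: Rational(-2256238, 358521) ≈ -6.2932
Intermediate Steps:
Add(Mul(3295, Pow(-2823, -1)), Mul(651, Pow(-127, -1))) = Add(Mul(3295, Rational(-1, 2823)), Mul(651, Rational(-1, 127))) = Add(Rational(-3295, 2823), Rational(-651, 127)) = Rational(-2256238, 358521)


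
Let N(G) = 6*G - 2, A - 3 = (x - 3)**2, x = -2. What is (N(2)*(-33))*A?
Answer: -9240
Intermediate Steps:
A = 28 (A = 3 + (-2 - 3)**2 = 3 + (-5)**2 = 3 + 25 = 28)
N(G) = -2 + 6*G
(N(2)*(-33))*A = ((-2 + 6*2)*(-33))*28 = ((-2 + 12)*(-33))*28 = (10*(-33))*28 = -330*28 = -9240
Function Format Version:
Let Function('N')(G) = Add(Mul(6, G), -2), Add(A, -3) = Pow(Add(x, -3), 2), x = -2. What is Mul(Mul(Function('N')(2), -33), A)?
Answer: -9240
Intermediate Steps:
A = 28 (A = Add(3, Pow(Add(-2, -3), 2)) = Add(3, Pow(-5, 2)) = Add(3, 25) = 28)
Function('N')(G) = Add(-2, Mul(6, G))
Mul(Mul(Function('N')(2), -33), A) = Mul(Mul(Add(-2, Mul(6, 2)), -33), 28) = Mul(Mul(Add(-2, 12), -33), 28) = Mul(Mul(10, -33), 28) = Mul(-330, 28) = -9240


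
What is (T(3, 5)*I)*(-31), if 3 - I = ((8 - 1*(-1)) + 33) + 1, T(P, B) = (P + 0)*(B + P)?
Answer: 29760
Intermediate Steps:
T(P, B) = P*(B + P)
I = -40 (I = 3 - (((8 - 1*(-1)) + 33) + 1) = 3 - (((8 + 1) + 33) + 1) = 3 - ((9 + 33) + 1) = 3 - (42 + 1) = 3 - 1*43 = 3 - 43 = -40)
(T(3, 5)*I)*(-31) = ((3*(5 + 3))*(-40))*(-31) = ((3*8)*(-40))*(-31) = (24*(-40))*(-31) = -960*(-31) = 29760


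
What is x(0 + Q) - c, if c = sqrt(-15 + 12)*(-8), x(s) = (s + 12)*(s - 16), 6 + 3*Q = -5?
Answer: -1475/9 + 8*I*sqrt(3) ≈ -163.89 + 13.856*I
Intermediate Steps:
Q = -11/3 (Q = -2 + (1/3)*(-5) = -2 - 5/3 = -11/3 ≈ -3.6667)
x(s) = (-16 + s)*(12 + s) (x(s) = (12 + s)*(-16 + s) = (-16 + s)*(12 + s))
c = -8*I*sqrt(3) (c = sqrt(-3)*(-8) = (I*sqrt(3))*(-8) = -8*I*sqrt(3) ≈ -13.856*I)
x(0 + Q) - c = (-192 + (0 - 11/3)**2 - 4*(0 - 11/3)) - (-8)*I*sqrt(3) = (-192 + (-11/3)**2 - 4*(-11/3)) + 8*I*sqrt(3) = (-192 + 121/9 + 44/3) + 8*I*sqrt(3) = -1475/9 + 8*I*sqrt(3)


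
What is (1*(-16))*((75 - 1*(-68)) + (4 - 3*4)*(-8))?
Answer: -3312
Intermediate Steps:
(1*(-16))*((75 - 1*(-68)) + (4 - 3*4)*(-8)) = -16*((75 + 68) + (4 - 12)*(-8)) = -16*(143 - 8*(-8)) = -16*(143 + 64) = -16*207 = -3312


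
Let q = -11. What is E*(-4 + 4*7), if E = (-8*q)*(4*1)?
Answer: 8448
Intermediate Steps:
E = 352 (E = (-8*(-11))*(4*1) = 88*4 = 352)
E*(-4 + 4*7) = 352*(-4 + 4*7) = 352*(-4 + 28) = 352*24 = 8448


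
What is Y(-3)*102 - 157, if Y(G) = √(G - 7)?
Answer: -157 + 102*I*√10 ≈ -157.0 + 322.55*I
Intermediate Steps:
Y(G) = √(-7 + G)
Y(-3)*102 - 157 = √(-7 - 3)*102 - 157 = √(-10)*102 - 157 = (I*√10)*102 - 157 = 102*I*√10 - 157 = -157 + 102*I*√10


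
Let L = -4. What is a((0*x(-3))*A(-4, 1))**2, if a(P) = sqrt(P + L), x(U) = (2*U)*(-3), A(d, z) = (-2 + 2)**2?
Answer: -4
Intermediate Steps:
A(d, z) = 0 (A(d, z) = 0**2 = 0)
x(U) = -6*U
a(P) = sqrt(-4 + P) (a(P) = sqrt(P - 4) = sqrt(-4 + P))
a((0*x(-3))*A(-4, 1))**2 = (sqrt(-4 + (0*(-6*(-3)))*0))**2 = (sqrt(-4 + (0*18)*0))**2 = (sqrt(-4 + 0*0))**2 = (sqrt(-4 + 0))**2 = (sqrt(-4))**2 = (2*I)**2 = -4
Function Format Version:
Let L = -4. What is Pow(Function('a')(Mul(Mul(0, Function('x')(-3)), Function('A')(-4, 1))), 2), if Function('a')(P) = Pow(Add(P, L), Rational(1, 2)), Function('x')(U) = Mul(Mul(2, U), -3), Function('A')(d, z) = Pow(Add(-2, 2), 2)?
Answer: -4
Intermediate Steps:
Function('A')(d, z) = 0 (Function('A')(d, z) = Pow(0, 2) = 0)
Function('x')(U) = Mul(-6, U)
Function('a')(P) = Pow(Add(-4, P), Rational(1, 2)) (Function('a')(P) = Pow(Add(P, -4), Rational(1, 2)) = Pow(Add(-4, P), Rational(1, 2)))
Pow(Function('a')(Mul(Mul(0, Function('x')(-3)), Function('A')(-4, 1))), 2) = Pow(Pow(Add(-4, Mul(Mul(0, Mul(-6, -3)), 0)), Rational(1, 2)), 2) = Pow(Pow(Add(-4, Mul(Mul(0, 18), 0)), Rational(1, 2)), 2) = Pow(Pow(Add(-4, Mul(0, 0)), Rational(1, 2)), 2) = Pow(Pow(Add(-4, 0), Rational(1, 2)), 2) = Pow(Pow(-4, Rational(1, 2)), 2) = Pow(Mul(2, I), 2) = -4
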